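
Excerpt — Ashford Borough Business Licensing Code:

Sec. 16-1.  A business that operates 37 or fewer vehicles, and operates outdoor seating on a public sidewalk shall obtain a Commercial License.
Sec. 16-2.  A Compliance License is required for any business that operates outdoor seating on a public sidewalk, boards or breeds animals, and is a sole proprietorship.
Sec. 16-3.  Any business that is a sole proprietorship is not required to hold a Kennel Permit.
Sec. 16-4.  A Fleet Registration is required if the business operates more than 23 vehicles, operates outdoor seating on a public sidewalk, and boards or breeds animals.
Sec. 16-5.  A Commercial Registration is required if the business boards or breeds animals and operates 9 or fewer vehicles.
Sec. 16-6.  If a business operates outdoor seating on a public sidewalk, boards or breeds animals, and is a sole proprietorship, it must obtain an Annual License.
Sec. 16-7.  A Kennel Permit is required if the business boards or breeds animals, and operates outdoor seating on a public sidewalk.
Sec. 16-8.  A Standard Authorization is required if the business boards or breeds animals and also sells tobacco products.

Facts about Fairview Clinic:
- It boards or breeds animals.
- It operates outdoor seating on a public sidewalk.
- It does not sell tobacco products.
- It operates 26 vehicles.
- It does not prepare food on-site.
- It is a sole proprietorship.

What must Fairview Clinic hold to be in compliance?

Sec. 16-1. vehicles 26 ≤ 37; operates outdoor seating on a public sidewalk → Commercial License required.
Sec. 16-2. operates outdoor seating on a public sidewalk; boards or breeds animals; is a sole proprietorship → Compliance License required.
Sec. 16-3. is a sole proprietorship → exempt from Kennel Permit.
Sec. 16-4. vehicles 26 > 23; operates outdoor seating on a public sidewalk; boards or breeds animals → Fleet Registration required.
Sec. 16-5. boards or breeds animals; vehicles 26 > 9 → Commercial Registration not required.
Sec. 16-6. operates outdoor seating on a public sidewalk; boards or breeds animals; is a sole proprietorship → Annual License required.
Sec. 16-7. boards or breeds animals; operates outdoor seating on a public sidewalk → Kennel Permit required.
Sec. 16-8. boards or breeds animals; does not sell tobacco products → Standard Authorization not required.

Annual License, Commercial License, Compliance License, Fleet Registration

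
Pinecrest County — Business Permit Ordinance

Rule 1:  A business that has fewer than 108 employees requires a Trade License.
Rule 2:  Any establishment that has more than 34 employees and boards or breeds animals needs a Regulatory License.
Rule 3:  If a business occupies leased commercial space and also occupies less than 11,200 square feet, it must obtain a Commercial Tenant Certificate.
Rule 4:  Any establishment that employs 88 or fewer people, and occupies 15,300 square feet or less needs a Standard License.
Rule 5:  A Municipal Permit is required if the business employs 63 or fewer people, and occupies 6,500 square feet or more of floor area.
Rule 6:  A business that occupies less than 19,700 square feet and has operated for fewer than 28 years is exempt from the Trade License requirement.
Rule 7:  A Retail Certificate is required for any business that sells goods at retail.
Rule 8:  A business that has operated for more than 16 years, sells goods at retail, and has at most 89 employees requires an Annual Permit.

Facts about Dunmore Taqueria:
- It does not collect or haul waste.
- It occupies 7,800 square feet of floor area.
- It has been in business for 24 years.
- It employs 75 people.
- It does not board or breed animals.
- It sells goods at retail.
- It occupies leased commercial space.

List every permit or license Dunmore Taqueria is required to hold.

Rule 1: employees 75 < 108 → Trade License required.
Rule 2: employees 75 > 34; does not board or breed animals → Regulatory License not required.
Rule 3: occupies leased commercial space; floor area 7,800 square feet < 11,200 square feet → Commercial Tenant Certificate required.
Rule 4: employees 75 ≤ 88; floor area 7,800 square feet ≤ 15,300 square feet → Standard License required.
Rule 5: employees 75 > 63; floor area 7,800 square feet ≥ 6,500 square feet → Municipal Permit not required.
Rule 6: floor area 7,800 square feet < 19,700 square feet; years in business 24 < 28 → exempt from Trade License.
Rule 7: sells goods at retail → Retail Certificate required.
Rule 8: years in business 24 > 16; sells goods at retail; employees 75 ≤ 89 → Annual Permit required.

Annual Permit, Commercial Tenant Certificate, Retail Certificate, Standard License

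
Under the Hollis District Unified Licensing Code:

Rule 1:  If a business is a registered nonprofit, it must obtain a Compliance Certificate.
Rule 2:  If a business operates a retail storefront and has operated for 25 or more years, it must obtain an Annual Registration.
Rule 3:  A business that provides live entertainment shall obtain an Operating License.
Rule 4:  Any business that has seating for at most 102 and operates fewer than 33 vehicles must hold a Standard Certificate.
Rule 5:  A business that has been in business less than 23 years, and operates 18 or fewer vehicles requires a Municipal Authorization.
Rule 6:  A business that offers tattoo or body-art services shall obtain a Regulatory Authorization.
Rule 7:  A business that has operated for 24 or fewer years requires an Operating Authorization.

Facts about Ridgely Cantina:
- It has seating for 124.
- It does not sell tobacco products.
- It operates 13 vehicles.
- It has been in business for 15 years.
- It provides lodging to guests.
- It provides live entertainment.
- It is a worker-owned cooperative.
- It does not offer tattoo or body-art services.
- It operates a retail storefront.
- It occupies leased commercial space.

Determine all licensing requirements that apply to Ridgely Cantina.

Rule 1: is a worker-owned cooperative (not: is a registered nonprofit) → Compliance Certificate not required.
Rule 2: operates a retail storefront; years in business 15 < 25 → Annual Registration not required.
Rule 3: provides live entertainment → Operating License required.
Rule 4: seating 124 > 102; vehicles 13 < 33 → Standard Certificate not required.
Rule 5: years in business 15 < 23; vehicles 13 ≤ 18 → Municipal Authorization required.
Rule 6: does not offer tattoo or body-art services → Regulatory Authorization not required.
Rule 7: years in business 15 ≤ 24 → Operating Authorization required.

Municipal Authorization, Operating Authorization, Operating License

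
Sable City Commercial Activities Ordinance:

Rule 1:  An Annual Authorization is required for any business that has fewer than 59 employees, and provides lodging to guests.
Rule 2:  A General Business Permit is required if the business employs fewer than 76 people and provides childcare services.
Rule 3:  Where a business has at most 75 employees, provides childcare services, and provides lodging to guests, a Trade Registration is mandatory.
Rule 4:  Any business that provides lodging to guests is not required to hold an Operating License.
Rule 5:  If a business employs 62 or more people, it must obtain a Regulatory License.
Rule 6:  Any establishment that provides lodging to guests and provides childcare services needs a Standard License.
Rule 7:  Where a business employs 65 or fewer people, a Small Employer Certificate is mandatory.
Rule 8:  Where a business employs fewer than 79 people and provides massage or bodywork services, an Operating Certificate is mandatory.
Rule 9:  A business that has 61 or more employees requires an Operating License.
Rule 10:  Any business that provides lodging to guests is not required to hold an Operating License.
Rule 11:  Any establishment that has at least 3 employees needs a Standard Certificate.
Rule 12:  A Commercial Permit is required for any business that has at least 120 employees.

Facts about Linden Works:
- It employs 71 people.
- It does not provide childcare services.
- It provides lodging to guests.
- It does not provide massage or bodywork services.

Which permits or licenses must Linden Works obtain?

Rule 1: employees 71 ≥ 59; provides lodging to guests → Annual Authorization not required.
Rule 2: employees 71 < 76; does not provide childcare services → General Business Permit not required.
Rule 3: employees 71 ≤ 75; does not provide childcare services; provides lodging to guests → Trade Registration not required.
Rule 4: provides lodging to guests → exempt from Operating License.
Rule 5: employees 71 ≥ 62 → Regulatory License required.
Rule 6: provides lodging to guests; does not provide childcare services → Standard License not required.
Rule 7: employees 71 > 65 → Small Employer Certificate not required.
Rule 8: employees 71 < 79; does not provide massage or bodywork services → Operating Certificate not required.
Rule 9: employees 71 ≥ 61 → Operating License required.
Rule 10: provides lodging to guests → exempt from Operating License.
Rule 11: employees 71 ≥ 3 → Standard Certificate required.
Rule 12: employees 71 < 120 → Commercial Permit not required.

Regulatory License, Standard Certificate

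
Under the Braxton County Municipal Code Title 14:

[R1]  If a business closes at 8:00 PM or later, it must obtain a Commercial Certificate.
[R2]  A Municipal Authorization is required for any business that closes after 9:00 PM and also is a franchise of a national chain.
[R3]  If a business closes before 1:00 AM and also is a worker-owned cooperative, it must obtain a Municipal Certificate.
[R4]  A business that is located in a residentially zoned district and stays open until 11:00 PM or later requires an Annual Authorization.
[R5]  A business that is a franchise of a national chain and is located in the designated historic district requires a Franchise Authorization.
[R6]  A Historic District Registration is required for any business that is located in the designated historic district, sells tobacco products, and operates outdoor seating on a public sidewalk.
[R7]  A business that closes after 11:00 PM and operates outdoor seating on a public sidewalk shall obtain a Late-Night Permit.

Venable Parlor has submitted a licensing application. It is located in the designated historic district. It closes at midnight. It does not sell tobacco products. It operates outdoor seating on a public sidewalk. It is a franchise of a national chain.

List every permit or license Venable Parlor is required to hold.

Commercial Certificate, Franchise Authorization, Late-Night Permit, Municipal Authorization

[R1] closes midnight, after 8:00 PM → Commercial Certificate required.
[R2] closes midnight, after 9:00 PM; is a franchise of a national chain → Municipal Authorization required.
[R3] closes midnight, at/before 1:00 AM; is a franchise of a national chain (not: is a worker-owned cooperative) → Municipal Certificate not required.
[R4] is located in the designated historic district (not: is located in a residentially zoned district); closes midnight, after 11:00 PM → Annual Authorization not required.
[R5] is a franchise of a national chain; is located in the designated historic district → Franchise Authorization required.
[R6] is located in the designated historic district; does not sell tobacco products; operates outdoor seating on a public sidewalk → Historic District Registration not required.
[R7] closes midnight, after 11:00 PM; operates outdoor seating on a public sidewalk → Late-Night Permit required.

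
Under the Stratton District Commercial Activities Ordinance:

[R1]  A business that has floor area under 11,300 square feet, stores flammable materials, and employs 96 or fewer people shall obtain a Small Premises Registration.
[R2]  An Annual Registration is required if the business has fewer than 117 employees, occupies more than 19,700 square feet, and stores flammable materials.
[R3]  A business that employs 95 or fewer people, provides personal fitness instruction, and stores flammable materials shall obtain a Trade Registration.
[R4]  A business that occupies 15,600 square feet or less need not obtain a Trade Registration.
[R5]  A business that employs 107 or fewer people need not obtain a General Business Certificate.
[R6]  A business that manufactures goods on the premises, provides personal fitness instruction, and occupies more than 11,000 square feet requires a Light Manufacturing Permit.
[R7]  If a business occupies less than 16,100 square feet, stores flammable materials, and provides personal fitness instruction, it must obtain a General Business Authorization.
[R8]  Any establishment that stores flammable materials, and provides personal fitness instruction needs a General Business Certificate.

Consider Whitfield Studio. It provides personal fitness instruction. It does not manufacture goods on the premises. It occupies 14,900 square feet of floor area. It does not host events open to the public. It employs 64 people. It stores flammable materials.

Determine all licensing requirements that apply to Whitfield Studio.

General Business Authorization

[R1] floor area 14,900 square feet ≥ 11,300 square feet; stores flammable materials; employees 64 ≤ 96 → Small Premises Registration not required.
[R2] employees 64 < 117; floor area 14,900 square feet ≤ 19,700 square feet; stores flammable materials → Annual Registration not required.
[R3] employees 64 ≤ 95; provides personal fitness instruction; stores flammable materials → Trade Registration required.
[R4] floor area 14,900 square feet ≤ 15,600 square feet → exempt from Trade Registration.
[R5] employees 64 ≤ 107 → exempt from General Business Certificate.
[R6] does not manufacture goods on the premises; provides personal fitness instruction; floor area 14,900 square feet > 11,000 square feet → Light Manufacturing Permit not required.
[R7] floor area 14,900 square feet < 16,100 square feet; stores flammable materials; provides personal fitness instruction → General Business Authorization required.
[R8] stores flammable materials; provides personal fitness instruction → General Business Certificate required.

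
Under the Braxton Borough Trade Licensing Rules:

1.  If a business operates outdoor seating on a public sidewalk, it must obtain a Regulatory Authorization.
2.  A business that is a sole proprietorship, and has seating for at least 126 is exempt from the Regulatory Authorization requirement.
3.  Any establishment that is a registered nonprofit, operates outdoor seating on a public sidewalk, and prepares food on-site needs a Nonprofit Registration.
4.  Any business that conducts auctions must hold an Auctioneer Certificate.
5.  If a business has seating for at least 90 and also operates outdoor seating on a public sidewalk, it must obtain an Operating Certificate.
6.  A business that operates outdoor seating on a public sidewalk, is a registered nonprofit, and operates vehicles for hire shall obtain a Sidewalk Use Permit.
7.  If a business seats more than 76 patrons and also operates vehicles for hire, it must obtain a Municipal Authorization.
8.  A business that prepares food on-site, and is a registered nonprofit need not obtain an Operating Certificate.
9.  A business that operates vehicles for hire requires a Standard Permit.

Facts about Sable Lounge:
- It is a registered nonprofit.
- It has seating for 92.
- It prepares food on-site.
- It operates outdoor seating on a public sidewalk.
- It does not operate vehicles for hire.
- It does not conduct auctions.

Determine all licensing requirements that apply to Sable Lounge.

1. operates outdoor seating on a public sidewalk → Regulatory Authorization required.
2. is a registered nonprofit (not: is a sole proprietorship); seating 92 < 126 → Regulatory Authorization exemption does not apply.
3. is a registered nonprofit; operates outdoor seating on a public sidewalk; prepares food on-site → Nonprofit Registration required.
4. does not conduct auctions → Auctioneer Certificate not required.
5. seating 92 ≥ 90; operates outdoor seating on a public sidewalk → Operating Certificate required.
6. operates outdoor seating on a public sidewalk; is a registered nonprofit; does not operate vehicles for hire → Sidewalk Use Permit not required.
7. seating 92 > 76; does not operate vehicles for hire → Municipal Authorization not required.
8. prepares food on-site; is a registered nonprofit → exempt from Operating Certificate.
9. does not operate vehicles for hire → Standard Permit not required.

Nonprofit Registration, Regulatory Authorization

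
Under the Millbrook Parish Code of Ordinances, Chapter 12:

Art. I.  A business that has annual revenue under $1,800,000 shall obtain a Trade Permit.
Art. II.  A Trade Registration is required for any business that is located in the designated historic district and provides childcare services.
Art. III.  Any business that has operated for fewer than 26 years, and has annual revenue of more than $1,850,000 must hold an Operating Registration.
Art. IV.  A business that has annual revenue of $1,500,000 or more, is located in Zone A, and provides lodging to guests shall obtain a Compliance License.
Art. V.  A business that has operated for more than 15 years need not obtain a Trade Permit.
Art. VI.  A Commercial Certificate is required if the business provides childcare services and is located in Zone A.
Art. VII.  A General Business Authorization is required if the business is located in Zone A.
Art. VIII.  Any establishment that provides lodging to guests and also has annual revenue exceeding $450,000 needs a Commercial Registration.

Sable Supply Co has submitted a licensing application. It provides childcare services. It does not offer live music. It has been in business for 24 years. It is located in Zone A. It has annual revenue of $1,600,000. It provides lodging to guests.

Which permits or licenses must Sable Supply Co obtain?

Commercial Certificate, Commercial Registration, Compliance License, General Business Authorization

Art. I. revenue $1,600,000 < $1,800,000 → Trade Permit required.
Art. II. is located in Zone A (not: is located in the designated historic district); provides childcare services → Trade Registration not required.
Art. III. years in business 24 < 26; revenue $1,600,000 ≤ $1,850,000 → Operating Registration not required.
Art. IV. revenue $1,600,000 ≥ $1,500,000; is located in Zone A; provides lodging to guests → Compliance License required.
Art. V. years in business 24 > 15 → exempt from Trade Permit.
Art. VI. provides childcare services; is located in Zone A → Commercial Certificate required.
Art. VII. is located in Zone A → General Business Authorization required.
Art. VIII. provides lodging to guests; revenue $1,600,000 > $450,000 → Commercial Registration required.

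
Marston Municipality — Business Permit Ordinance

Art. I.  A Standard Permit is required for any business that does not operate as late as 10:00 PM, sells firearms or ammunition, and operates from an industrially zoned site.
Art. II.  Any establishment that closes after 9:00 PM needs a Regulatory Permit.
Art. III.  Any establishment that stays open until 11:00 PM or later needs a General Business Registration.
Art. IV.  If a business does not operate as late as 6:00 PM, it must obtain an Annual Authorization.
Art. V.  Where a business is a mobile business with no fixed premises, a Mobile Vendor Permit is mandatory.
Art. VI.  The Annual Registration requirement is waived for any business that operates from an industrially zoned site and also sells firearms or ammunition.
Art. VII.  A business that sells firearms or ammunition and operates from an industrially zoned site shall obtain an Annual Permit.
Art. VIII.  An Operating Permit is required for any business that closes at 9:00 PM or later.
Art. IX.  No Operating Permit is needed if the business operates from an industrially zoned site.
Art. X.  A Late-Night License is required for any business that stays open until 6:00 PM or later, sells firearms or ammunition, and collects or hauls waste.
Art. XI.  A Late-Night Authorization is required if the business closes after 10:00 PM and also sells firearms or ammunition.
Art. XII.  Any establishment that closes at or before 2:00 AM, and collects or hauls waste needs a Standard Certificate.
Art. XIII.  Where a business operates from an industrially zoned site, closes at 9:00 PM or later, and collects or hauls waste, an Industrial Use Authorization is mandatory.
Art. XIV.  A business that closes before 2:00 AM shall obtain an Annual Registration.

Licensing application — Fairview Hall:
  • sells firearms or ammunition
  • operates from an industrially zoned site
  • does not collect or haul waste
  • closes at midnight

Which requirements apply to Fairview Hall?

Art. I. closes midnight, after 10:00 PM; sells firearms or ammunition; operates from an industrially zoned site → Standard Permit not required.
Art. II. closes midnight, after 9:00 PM → Regulatory Permit required.
Art. III. closes midnight, after 11:00 PM → General Business Registration required.
Art. IV. closes midnight, after 6:00 PM → Annual Authorization not required.
Art. V. operates from an industrially zoned site (not: is a mobile business with no fixed premises) → Mobile Vendor Permit not required.
Art. VI. operates from an industrially zoned site; sells firearms or ammunition → exempt from Annual Registration.
Art. VII. sells firearms or ammunition; operates from an industrially zoned site → Annual Permit required.
Art. VIII. closes midnight, after 9:00 PM → Operating Permit required.
Art. IX. operates from an industrially zoned site → exempt from Operating Permit.
Art. X. closes midnight, after 6:00 PM; sells firearms or ammunition; does not collect or haul waste → Late-Night License not required.
Art. XI. closes midnight, after 10:00 PM; sells firearms or ammunition → Late-Night Authorization required.
Art. XII. closes midnight, at/before 2:00 AM; does not collect or haul waste → Standard Certificate not required.
Art. XIII. operates from an industrially zoned site; closes midnight, after 9:00 PM; does not collect or haul waste → Industrial Use Authorization not required.
Art. XIV. closes midnight, at/before 2:00 AM → Annual Registration required.

Annual Permit, General Business Registration, Late-Night Authorization, Regulatory Permit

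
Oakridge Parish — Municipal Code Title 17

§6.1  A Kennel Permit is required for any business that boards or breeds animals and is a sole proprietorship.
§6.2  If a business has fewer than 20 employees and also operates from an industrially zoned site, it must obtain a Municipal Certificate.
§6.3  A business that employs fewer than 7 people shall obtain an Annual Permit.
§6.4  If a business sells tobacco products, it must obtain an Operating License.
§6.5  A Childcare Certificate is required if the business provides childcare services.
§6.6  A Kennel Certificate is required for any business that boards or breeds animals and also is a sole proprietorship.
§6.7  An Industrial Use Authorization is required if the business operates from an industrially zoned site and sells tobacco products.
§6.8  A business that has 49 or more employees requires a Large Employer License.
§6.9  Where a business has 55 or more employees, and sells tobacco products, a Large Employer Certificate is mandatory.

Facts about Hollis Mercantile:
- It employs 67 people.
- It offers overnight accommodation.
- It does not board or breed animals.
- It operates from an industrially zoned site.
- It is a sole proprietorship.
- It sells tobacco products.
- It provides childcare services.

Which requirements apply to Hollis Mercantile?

Childcare Certificate, Industrial Use Authorization, Large Employer Certificate, Large Employer License, Operating License

§6.1 does not board or breed animals; is a sole proprietorship → Kennel Permit not required.
§6.2 employees 67 ≥ 20; operates from an industrially zoned site → Municipal Certificate not required.
§6.3 employees 67 ≥ 7 → Annual Permit not required.
§6.4 sells tobacco products → Operating License required.
§6.5 provides childcare services → Childcare Certificate required.
§6.6 does not board or breed animals; is a sole proprietorship → Kennel Certificate not required.
§6.7 operates from an industrially zoned site; sells tobacco products → Industrial Use Authorization required.
§6.8 employees 67 ≥ 49 → Large Employer License required.
§6.9 employees 67 ≥ 55; sells tobacco products → Large Employer Certificate required.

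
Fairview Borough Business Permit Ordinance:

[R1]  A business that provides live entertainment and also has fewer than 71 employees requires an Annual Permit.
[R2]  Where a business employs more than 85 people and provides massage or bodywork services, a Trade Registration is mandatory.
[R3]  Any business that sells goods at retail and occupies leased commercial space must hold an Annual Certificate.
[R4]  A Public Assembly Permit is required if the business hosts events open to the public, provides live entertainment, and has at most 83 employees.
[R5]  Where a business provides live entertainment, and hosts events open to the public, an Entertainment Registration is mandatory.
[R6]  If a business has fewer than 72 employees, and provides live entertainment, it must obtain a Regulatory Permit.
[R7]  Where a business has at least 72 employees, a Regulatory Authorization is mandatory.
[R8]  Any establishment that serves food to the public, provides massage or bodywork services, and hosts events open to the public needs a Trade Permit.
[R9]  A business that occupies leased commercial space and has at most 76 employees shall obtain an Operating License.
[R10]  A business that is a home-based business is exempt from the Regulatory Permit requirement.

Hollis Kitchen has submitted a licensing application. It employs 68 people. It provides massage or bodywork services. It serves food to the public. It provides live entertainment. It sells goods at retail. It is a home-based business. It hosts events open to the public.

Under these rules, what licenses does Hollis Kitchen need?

Annual Permit, Entertainment Registration, Public Assembly Permit, Trade Permit

[R1] provides live entertainment; employees 68 < 71 → Annual Permit required.
[R2] employees 68 ≤ 85; provides massage or bodywork services → Trade Registration not required.
[R3] sells goods at retail; is a home-based business (not: occupies leased commercial space) → Annual Certificate not required.
[R4] hosts events open to the public; provides live entertainment; employees 68 ≤ 83 → Public Assembly Permit required.
[R5] provides live entertainment; hosts events open to the public → Entertainment Registration required.
[R6] employees 68 < 72; provides live entertainment → Regulatory Permit required.
[R7] employees 68 < 72 → Regulatory Authorization not required.
[R8] serves food to the public; provides massage or bodywork services; hosts events open to the public → Trade Permit required.
[R9] is a home-based business (not: occupies leased commercial space); employees 68 ≤ 76 → Operating License not required.
[R10] is a home-based business → exempt from Regulatory Permit.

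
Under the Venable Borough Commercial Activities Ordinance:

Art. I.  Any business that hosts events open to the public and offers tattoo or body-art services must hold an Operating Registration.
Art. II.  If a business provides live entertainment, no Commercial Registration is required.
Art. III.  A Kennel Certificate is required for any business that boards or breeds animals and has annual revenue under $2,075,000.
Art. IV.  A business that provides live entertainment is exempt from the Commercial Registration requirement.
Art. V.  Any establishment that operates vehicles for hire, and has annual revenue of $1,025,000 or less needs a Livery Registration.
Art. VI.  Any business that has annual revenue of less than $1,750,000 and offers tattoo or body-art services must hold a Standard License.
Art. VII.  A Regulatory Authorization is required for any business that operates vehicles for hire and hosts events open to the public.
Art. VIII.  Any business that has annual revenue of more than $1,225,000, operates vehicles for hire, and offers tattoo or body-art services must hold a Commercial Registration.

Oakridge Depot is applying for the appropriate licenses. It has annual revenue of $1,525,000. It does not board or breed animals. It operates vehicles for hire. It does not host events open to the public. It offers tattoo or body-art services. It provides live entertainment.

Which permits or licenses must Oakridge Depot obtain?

Standard License

Art. I. does not host events open to the public; offers tattoo or body-art services → Operating Registration not required.
Art. II. provides live entertainment → exempt from Commercial Registration.
Art. III. does not board or breed animals; revenue $1,525,000 < $2,075,000 → Kennel Certificate not required.
Art. IV. provides live entertainment → exempt from Commercial Registration.
Art. V. operates vehicles for hire; revenue $1,525,000 > $1,025,000 → Livery Registration not required.
Art. VI. revenue $1,525,000 < $1,750,000; offers tattoo or body-art services → Standard License required.
Art. VII. operates vehicles for hire; does not host events open to the public → Regulatory Authorization not required.
Art. VIII. revenue $1,525,000 > $1,225,000; operates vehicles for hire; offers tattoo or body-art services → Commercial Registration required.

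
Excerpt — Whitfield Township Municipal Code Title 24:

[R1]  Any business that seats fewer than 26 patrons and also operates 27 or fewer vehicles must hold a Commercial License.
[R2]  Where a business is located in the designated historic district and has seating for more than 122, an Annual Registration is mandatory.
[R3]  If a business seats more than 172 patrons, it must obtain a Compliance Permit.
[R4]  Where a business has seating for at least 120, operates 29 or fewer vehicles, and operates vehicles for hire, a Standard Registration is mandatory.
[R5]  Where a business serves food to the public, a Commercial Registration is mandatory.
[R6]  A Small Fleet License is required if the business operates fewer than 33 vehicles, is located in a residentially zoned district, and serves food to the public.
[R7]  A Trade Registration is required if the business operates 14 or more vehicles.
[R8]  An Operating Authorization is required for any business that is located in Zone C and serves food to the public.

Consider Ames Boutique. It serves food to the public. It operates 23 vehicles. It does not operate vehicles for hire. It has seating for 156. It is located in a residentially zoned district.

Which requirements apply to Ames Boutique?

[R1] seating 156 ≥ 26; vehicles 23 ≤ 27 → Commercial License not required.
[R2] is located in a residentially zoned district (not: is located in the designated historic district); seating 156 > 122 → Annual Registration not required.
[R3] seating 156 ≤ 172 → Compliance Permit not required.
[R4] seating 156 ≥ 120; vehicles 23 ≤ 29; does not operate vehicles for hire → Standard Registration not required.
[R5] serves food to the public → Commercial Registration required.
[R6] vehicles 23 < 33; is located in a residentially zoned district; serves food to the public → Small Fleet License required.
[R7] vehicles 23 ≥ 14 → Trade Registration required.
[R8] is located in a residentially zoned district (not: is located in Zone C); serves food to the public → Operating Authorization not required.

Commercial Registration, Small Fleet License, Trade Registration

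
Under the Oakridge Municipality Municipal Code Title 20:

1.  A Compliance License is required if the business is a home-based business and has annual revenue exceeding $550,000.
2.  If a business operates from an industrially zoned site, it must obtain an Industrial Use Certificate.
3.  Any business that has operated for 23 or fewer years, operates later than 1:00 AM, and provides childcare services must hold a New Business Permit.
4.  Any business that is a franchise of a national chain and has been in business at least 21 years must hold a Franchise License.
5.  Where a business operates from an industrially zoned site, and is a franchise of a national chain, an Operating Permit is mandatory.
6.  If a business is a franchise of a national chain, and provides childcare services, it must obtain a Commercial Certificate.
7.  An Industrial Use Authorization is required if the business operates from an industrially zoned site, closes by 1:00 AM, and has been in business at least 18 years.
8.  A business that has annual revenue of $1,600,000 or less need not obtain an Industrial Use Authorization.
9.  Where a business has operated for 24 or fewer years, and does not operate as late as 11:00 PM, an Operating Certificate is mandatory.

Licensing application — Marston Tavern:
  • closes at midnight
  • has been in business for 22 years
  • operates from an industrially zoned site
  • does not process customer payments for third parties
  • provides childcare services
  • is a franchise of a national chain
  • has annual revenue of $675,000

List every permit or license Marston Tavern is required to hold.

Commercial Certificate, Franchise License, Industrial Use Certificate, Operating Permit

1. operates from an industrially zoned site (not: is a home-based business); revenue $675,000 > $550,000 → Compliance License not required.
2. operates from an industrially zoned site → Industrial Use Certificate required.
3. years in business 22 ≤ 23; closes midnight, at/before 1:00 AM; provides childcare services → New Business Permit not required.
4. is a franchise of a national chain; years in business 22 ≥ 21 → Franchise License required.
5. operates from an industrially zoned site; is a franchise of a national chain → Operating Permit required.
6. is a franchise of a national chain; provides childcare services → Commercial Certificate required.
7. operates from an industrially zoned site; closes midnight, at/before 1:00 AM; years in business 22 ≥ 18 → Industrial Use Authorization required.
8. revenue $675,000 ≤ $1,600,000 → exempt from Industrial Use Authorization.
9. years in business 22 ≤ 24; closes midnight, after 11:00 PM → Operating Certificate not required.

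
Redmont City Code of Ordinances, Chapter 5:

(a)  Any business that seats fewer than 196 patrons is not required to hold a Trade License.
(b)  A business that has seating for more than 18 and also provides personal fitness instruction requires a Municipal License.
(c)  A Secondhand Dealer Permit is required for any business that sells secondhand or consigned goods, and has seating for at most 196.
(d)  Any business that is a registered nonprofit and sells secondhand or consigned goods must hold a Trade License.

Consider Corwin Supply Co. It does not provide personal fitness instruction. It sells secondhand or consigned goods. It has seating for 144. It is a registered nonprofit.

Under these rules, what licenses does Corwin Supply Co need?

Secondhand Dealer Permit

(a) seating 144 < 196 → exempt from Trade License.
(b) seating 144 > 18; does not provide personal fitness instruction → Municipal License not required.
(c) sells secondhand or consigned goods; seating 144 ≤ 196 → Secondhand Dealer Permit required.
(d) is a registered nonprofit; sells secondhand or consigned goods → Trade License required.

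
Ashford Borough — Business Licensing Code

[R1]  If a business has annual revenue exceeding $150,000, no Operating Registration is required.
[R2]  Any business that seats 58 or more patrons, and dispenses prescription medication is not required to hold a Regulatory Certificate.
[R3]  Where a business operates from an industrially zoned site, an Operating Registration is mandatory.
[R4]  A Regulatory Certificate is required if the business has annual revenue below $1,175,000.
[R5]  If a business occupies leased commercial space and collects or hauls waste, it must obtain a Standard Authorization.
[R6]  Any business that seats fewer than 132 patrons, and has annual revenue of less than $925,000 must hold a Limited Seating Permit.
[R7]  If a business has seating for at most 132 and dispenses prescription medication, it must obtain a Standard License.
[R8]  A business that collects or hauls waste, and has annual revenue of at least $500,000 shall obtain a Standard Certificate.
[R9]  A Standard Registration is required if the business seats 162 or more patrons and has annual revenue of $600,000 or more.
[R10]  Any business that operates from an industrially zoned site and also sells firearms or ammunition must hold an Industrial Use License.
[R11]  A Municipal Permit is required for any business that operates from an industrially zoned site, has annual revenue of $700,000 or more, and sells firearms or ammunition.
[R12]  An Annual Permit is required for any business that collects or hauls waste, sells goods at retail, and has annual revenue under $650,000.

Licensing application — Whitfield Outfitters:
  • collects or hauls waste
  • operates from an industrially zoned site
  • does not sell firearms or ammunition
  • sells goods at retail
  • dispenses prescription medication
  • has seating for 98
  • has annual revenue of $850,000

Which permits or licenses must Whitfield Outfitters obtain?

Limited Seating Permit, Standard Certificate, Standard License

[R1] revenue $850,000 > $150,000 → exempt from Operating Registration.
[R2] seating 98 ≥ 58; dispenses prescription medication → exempt from Regulatory Certificate.
[R3] operates from an industrially zoned site → Operating Registration required.
[R4] revenue $850,000 < $1,175,000 → Regulatory Certificate required.
[R5] operates from an industrially zoned site (not: occupies leased commercial space); collects or hauls waste → Standard Authorization not required.
[R6] seating 98 < 132; revenue $850,000 < $925,000 → Limited Seating Permit required.
[R7] seating 98 ≤ 132; dispenses prescription medication → Standard License required.
[R8] collects or hauls waste; revenue $850,000 ≥ $500,000 → Standard Certificate required.
[R9] seating 98 < 162; revenue $850,000 ≥ $600,000 → Standard Registration not required.
[R10] operates from an industrially zoned site; does not sell firearms or ammunition → Industrial Use License not required.
[R11] operates from an industrially zoned site; revenue $850,000 ≥ $700,000; does not sell firearms or ammunition → Municipal Permit not required.
[R12] collects or hauls waste; sells goods at retail; revenue $850,000 ≥ $650,000 → Annual Permit not required.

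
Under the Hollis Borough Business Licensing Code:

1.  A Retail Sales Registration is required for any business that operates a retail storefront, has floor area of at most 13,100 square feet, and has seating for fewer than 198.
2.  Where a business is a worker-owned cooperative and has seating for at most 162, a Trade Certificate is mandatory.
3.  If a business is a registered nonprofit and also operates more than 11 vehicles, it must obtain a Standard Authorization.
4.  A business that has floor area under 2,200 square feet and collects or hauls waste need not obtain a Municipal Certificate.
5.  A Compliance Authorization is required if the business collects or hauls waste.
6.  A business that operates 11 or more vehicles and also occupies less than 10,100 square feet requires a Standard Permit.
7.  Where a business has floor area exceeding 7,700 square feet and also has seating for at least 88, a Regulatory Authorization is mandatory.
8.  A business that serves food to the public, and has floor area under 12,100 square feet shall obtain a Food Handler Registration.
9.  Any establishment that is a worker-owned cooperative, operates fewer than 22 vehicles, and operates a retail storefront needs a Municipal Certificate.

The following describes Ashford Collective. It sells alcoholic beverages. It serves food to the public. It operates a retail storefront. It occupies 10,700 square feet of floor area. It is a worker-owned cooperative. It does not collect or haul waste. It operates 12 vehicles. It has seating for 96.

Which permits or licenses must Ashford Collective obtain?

1. operates a retail storefront; floor area 10,700 square feet ≤ 13,100 square feet; seating 96 < 198 → Retail Sales Registration required.
2. is a worker-owned cooperative; seating 96 ≤ 162 → Trade Certificate required.
3. is a worker-owned cooperative (not: is a registered nonprofit); vehicles 12 > 11 → Standard Authorization not required.
4. floor area 10,700 square feet ≥ 2,200 square feet; does not collect or haul waste → Municipal Certificate exemption does not apply.
5. does not collect or haul waste → Compliance Authorization not required.
6. vehicles 12 ≥ 11; floor area 10,700 square feet ≥ 10,100 square feet → Standard Permit not required.
7. floor area 10,700 square feet > 7,700 square feet; seating 96 ≥ 88 → Regulatory Authorization required.
8. serves food to the public; floor area 10,700 square feet < 12,100 square feet → Food Handler Registration required.
9. is a worker-owned cooperative; vehicles 12 < 22; operates a retail storefront → Municipal Certificate required.

Food Handler Registration, Municipal Certificate, Regulatory Authorization, Retail Sales Registration, Trade Certificate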